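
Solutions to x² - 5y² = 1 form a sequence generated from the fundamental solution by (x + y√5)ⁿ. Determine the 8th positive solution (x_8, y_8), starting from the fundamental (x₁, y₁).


Step 1: Find the fundamental solution (x₁, y₁) of x² - 5y² = 1.
  Expand √5 as a continued fraction. a₀ = ⌊√5⌋ = 2; iterate m_{k+1} = d_k·a_k − m_k, d_{k+1} = (5 − m_{k+1}²)/d_k, a_{k+1} = ⌊(a₀ + m_{k+1})/d_{k+1}⌋ (starting m₀ = 0, d₀ = 1), with convergents p_k = a_k·p_{k-1} + p_{k-2}, q_k = a_k·q_{k-1} + q_{k-2} (p₋₁ = 1, q₋₁ = 0):
  k = 0: a₀ = 2; p₀/q₀ = 2/1; p₀² − 5·q₀² = 4 − 5 = -1.
  k = 1: m = 2, d = 1, a = ⌊(2 + 2)/1⌋ = 4; p/q = (4·2 + 1)/(4·1 + 0) = 9/4; p² − 5·q² = 81 − 80 = 1.
  The first convergent with p² − 5·q² = 1 gives the fundamental solution (x₁, y₁) = (9, 4).
Step 2: Apply the recurrence (x_{n+1}, y_{n+1}) = (x₁x_n + 5y₁y_n, x₁y_n + y₁x_n) repeatedly.
  From (x_1, y_1) = (9, 4): x_2 = 9·9 + 5·4·4 = 161; y_2 = 9·4 + 4·9 = 72.
  From (x_2, y_2) = (161, 72): x_3 = 9·161 + 5·4·72 = 2889; y_3 = 9·72 + 4·161 = 1292.
  From (x_3, y_3) = (2889, 1292): x_4 = 9·2889 + 5·4·1292 = 51841; y_4 = 9·1292 + 4·2889 = 23184.
  From (x_4, y_4) = (51841, 23184): x_5 = 9·51841 + 5·4·23184 = 930249; y_5 = 9·23184 + 4·51841 = 416020.
  From (x_5, y_5) = (930249, 416020): x_6 = 9·930249 + 5·4·416020 = 16692641; y_6 = 9·416020 + 4·930249 = 7465176.
  From (x_6, y_6) = (16692641, 7465176): x_7 = 9·16692641 + 5·4·7465176 = 299537289; y_7 = 9·7465176 + 4·16692641 = 133957148.
  From (x_7, y_7) = (299537289, 133957148): x_8 = 9·299537289 + 5·4·133957148 = 5374978561; y_8 = 9·133957148 + 4·299537289 = 2403763488.
Step 3: Verify x_8² - 5·y_8² = 28890394531209630721 - 28890394531209630720 = 1 (should be 1). ✓

(x_1, y_1) = (9, 4); (x_8, y_8) = (5374978561, 2403763488).


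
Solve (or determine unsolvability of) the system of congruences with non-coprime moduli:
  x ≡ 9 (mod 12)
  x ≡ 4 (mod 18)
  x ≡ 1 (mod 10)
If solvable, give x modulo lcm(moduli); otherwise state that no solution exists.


Moduli 12, 18, 10 are not pairwise coprime, so CRT works modulo lcm(m_i) when all pairwise compatibility conditions hold.
Pairwise compatibility: gcd(m_i, m_j) must divide a_i - a_j for every pair.
Merge one congruence at a time:
  Start: x ≡ 9 (mod 12).
  Combine with x ≡ 4 (mod 18): gcd(12, 18) = 6, and 4 - 9 = -5 is NOT divisible by 6.
    ⇒ system is inconsistent (no integer solution).

No solution (the system is inconsistent).


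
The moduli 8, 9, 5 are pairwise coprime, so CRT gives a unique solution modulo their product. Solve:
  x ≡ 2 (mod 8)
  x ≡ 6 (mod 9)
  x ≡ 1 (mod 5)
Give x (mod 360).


Moduli 8, 9, 5 are pairwise coprime; by CRT there is a unique solution modulo M = 8 · 9 · 5 = 360.
Solve pairwise, accumulating the modulus:
  Start with x ≡ 2 (mod 8).
  Combine with x ≡ 6 (mod 9): since gcd(8, 9) = 1, we get a unique residue mod 72.
    Write x = 2 + 8·t and substitute into x ≡ 6 (mod 9): 8·t ≡ 6 − 2 = 4 (mod 9).
    The inverse of 8 mod 9 is 8 (since 8·8 = 64 = 7·9 + 1), so t ≡ 8·4 = 32 ≡ 5 (mod 9).
    Then x = 2 + 8·5 = 42, valid modulo lcm(8, 9) = 72: x ≡ 42 (mod 72).
  Combine with x ≡ 1 (mod 5): since gcd(72, 5) = 1, we get a unique residue mod 360.
    Write x = 42 + 72·t and substitute into x ≡ 1 (mod 5): 72·t ≡ 1 − 42 = -41 (mod 5).
    Reduce coefficients mod 5: 2·t ≡ 4 (mod 5).
    The inverse of 2 mod 5 is 3 (since 2·3 = 6 = 1·5 + 1), so t ≡ 3·4 = 12 ≡ 2 (mod 5).
    Then x = 42 + 72·2 = 186, valid modulo lcm(72, 5) = 360: x ≡ 186 (mod 360).
Verify: 186 mod 8 = 2 ✓, 186 mod 9 = 6 ✓, 186 mod 5 = 1 ✓.

x ≡ 186 (mod 360).


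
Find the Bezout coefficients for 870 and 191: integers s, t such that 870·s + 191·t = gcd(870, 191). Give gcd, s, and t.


Euclidean algorithm on (870, 191) — divide until remainder is 0:
  870 = 4 · 191 + 106
  191 = 1 · 106 + 85
  106 = 1 · 85 + 21
  85 = 4 · 21 + 1
  21 = 21 · 1 + 0
gcd(870, 191) = 1.
Track Bezout coefficients alongside the remainders: start with r₀ = 870 = a·1 + b·0 (s = 1, t = 0) and r₁ = 191 = a·0 + b·1 (s = 0, t = 1); each new remainder r_{k+1} = r_{k-1} − q_k·r_k inherits s_{k+1} = s_{k-1} − q_k·s_k, t_{k+1} = t_{k-1} − q_k·t_k, so r_k = a·s_k + b·t_k at every step:
  q = 4: r = 106, s = 1 − 4·0 = 1, t = 0 − 4·1 = -4  (check: 870·1 + 191·(-4) = 106)
  q = 1: r = 85, s = 0 − 1·1 = -1, t = 1 − 1·(-4) = 5  (check: 870·(-1) + 191·5 = 85)
  q = 1: r = 21, s = 1 − 1·(-1) = 2, t = -4 − 1·5 = -9  (check: 870·2 + 191·(-9) = 21)
  q = 4: r = 1, s = -1 − 4·2 = -9, t = 5 − 4·(-9) = 41  (check: 870·(-9) + 191·41 = 1)
The row with r = 1 (the gcd) gives the Bezout coefficients s = -9, t = 41.
Result: 870 · (-9) + 191 · (41) = 1.

gcd(870, 191) = 1; s = -9, t = 41 (check: 870·(-9) + 191·41 = 1).


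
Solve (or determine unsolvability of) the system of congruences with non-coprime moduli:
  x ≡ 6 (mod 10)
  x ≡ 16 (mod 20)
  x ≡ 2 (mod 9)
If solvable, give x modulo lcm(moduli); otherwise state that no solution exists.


Moduli 10, 20, 9 are not pairwise coprime, so CRT works modulo lcm(m_i) when all pairwise compatibility conditions hold.
Pairwise compatibility: gcd(m_i, m_j) must divide a_i - a_j for every pair.
Merge one congruence at a time:
  Start: x ≡ 6 (mod 10).
  Combine with x ≡ 16 (mod 20): gcd(10, 20) = 10; 16 - 6 = 10, which IS divisible by 10, so compatible.
    Write x = 6 + 10·t and substitute into x ≡ 16 (mod 20): 10·t ≡ 16 − 6 = 10 (mod 20).
    Divide the congruence (and modulus) by g = 10: 1·t ≡ 1 (mod 2).
    So t ≡ 1 (mod 2).
    Then x = 6 + 10·1 = 16, valid modulo lcm(10, 20) = 20: x ≡ 16 (mod 20).
  Combine with x ≡ 2 (mod 9): gcd(20, 9) = 1; 2 - 16 = -14, which IS divisible by 1, so compatible.
    Write x = 16 + 20·t and substitute into x ≡ 2 (mod 9): 20·t ≡ 2 − 16 = -14 (mod 9).
    Reduce coefficients mod 9: 2·t ≡ 4 (mod 9).
    The inverse of 2 mod 9 is 5 (since 2·5 = 10 = 1·9 + 1), so t ≡ 5·4 = 20 ≡ 2 (mod 9).
    Then x = 16 + 20·2 = 56, valid modulo lcm(20, 9) = 180: x ≡ 56 (mod 180).
Verify: 56 mod 10 = 6, 56 mod 20 = 16, 56 mod 9 = 2.

x ≡ 56 (mod 180).


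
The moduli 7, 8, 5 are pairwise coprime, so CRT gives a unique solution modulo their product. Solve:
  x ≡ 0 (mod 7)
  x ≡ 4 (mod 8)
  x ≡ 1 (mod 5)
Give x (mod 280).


Moduli 7, 8, 5 are pairwise coprime; by CRT there is a unique solution modulo M = 7 · 8 · 5 = 280.
Solve pairwise, accumulating the modulus:
  Start with x ≡ 0 (mod 7).
  Combine with x ≡ 4 (mod 8): since gcd(7, 8) = 1, we get a unique residue mod 56.
    Write x = 0 + 7·t and substitute into x ≡ 4 (mod 8): 7·t ≡ 4 − 0 = 4 (mod 8).
    The inverse of 7 mod 8 is 7 (since 7·7 = 49 = 6·8 + 1), so t ≡ 7·4 = 28 ≡ 4 (mod 8).
    Then x = 0 + 7·4 = 28, valid modulo lcm(7, 8) = 56: x ≡ 28 (mod 56).
  Combine with x ≡ 1 (mod 5): since gcd(56, 5) = 1, we get a unique residue mod 280.
    Write x = 28 + 56·t and substitute into x ≡ 1 (mod 5): 56·t ≡ 1 − 28 = -27 (mod 5).
    Reduce coefficients mod 5: 1·t ≡ 3 (mod 5).
    So t ≡ 3 (mod 5).
    Then x = 28 + 56·3 = 196, valid modulo lcm(56, 5) = 280: x ≡ 196 (mod 280).
Verify: 196 mod 7 = 0 ✓, 196 mod 8 = 4 ✓, 196 mod 5 = 1 ✓.

x ≡ 196 (mod 280).


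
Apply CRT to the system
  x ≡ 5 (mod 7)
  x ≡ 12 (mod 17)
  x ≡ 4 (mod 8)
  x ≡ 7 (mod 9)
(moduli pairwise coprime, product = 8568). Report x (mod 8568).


Product of moduli M = 7 · 17 · 8 · 9 = 8568.
Merge one congruence at a time:
  Start: x ≡ 5 (mod 7).
  Combine with x ≡ 12 (mod 17); new modulus lcm = 119.
    Write x = 5 + 7·t and substitute into x ≡ 12 (mod 17): 7·t ≡ 12 − 5 = 7 (mod 17).
    The inverse of 7 mod 17 is 5 (since 7·5 = 35 = 2·17 + 1), so t ≡ 5·7 = 35 ≡ 1 (mod 17).
    Then x = 5 + 7·1 = 12, valid modulo lcm(7, 17) = 119: x ≡ 12 (mod 119).
  Combine with x ≡ 4 (mod 8); new modulus lcm = 952.
    Write x = 12 + 119·t and substitute into x ≡ 4 (mod 8): 119·t ≡ 4 − 12 = -8 (mod 8).
    Reduce coefficients mod 8: 7·t ≡ 0 (mod 8).
    The inverse of 7 mod 8 is 7 (since 7·7 = 49 = 6·8 + 1), so t ≡ 7·0 = 0 ≡ 0 (mod 8).
    Then x = 12 + 119·0 = 12, valid modulo lcm(119, 8) = 952: x ≡ 12 (mod 952).
  Combine with x ≡ 7 (mod 9); new modulus lcm = 8568.
    Write x = 12 + 952·t and substitute into x ≡ 7 (mod 9): 952·t ≡ 7 − 12 = -5 (mod 9).
    Reduce coefficients mod 9: 7·t ≡ 4 (mod 9).
    The inverse of 7 mod 9 is 4 (since 7·4 = 28 = 3·9 + 1), so t ≡ 4·4 = 16 ≡ 7 (mod 9).
    Then x = 12 + 952·7 = 6676, valid modulo lcm(952, 9) = 8568: x ≡ 6676 (mod 8568).
Verify against each original: 6676 mod 7 = 5, 6676 mod 17 = 12, 6676 mod 8 = 4, 6676 mod 9 = 7.

x ≡ 6676 (mod 8568).


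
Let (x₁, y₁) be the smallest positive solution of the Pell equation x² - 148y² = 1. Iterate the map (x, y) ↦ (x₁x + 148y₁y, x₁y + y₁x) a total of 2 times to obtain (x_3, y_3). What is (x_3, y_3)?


Step 1: Find the fundamental solution (x₁, y₁) of x² - 148y² = 1.
  Expand √148 as a continued fraction. a₀ = ⌊√148⌋ = 12; iterate m_{k+1} = d_k·a_k − m_k, d_{k+1} = (148 − m_{k+1}²)/d_k, a_{k+1} = ⌊(a₀ + m_{k+1})/d_{k+1}⌋ (starting m₀ = 0, d₀ = 1), with convergents p_k = a_k·p_{k-1} + p_{k-2}, q_k = a_k·q_{k-1} + q_{k-2} (p₋₁ = 1, q₋₁ = 0):
  k = 0: a₀ = 12; p₀/q₀ = 12/1; p₀² − 148·q₀² = 144 − 148 = -4.
  k = 1: m = 12, d = 4, a = ⌊(12 + 12)/4⌋ = 6; p/q = (6·12 + 1)/(6·1 + 0) = 73/6; p² − 148·q² = 5329 − 5328 = 1.
  The first convergent with p² − 148·q² = 1 gives the fundamental solution (x₁, y₁) = (73, 6).
Step 2: Apply the recurrence (x_{n+1}, y_{n+1}) = (x₁x_n + 148y₁y_n, x₁y_n + y₁x_n) repeatedly.
  From (x_1, y_1) = (73, 6): x_2 = 73·73 + 148·6·6 = 10657; y_2 = 73·6 + 6·73 = 876.
  From (x_2, y_2) = (10657, 876): x_3 = 73·10657 + 148·6·876 = 1555849; y_3 = 73·876 + 6·10657 = 127890.
Step 3: Verify x_3² - 148·y_3² = 2420666110801 - 2420666110800 = 1 (should be 1). ✓

(x_1, y_1) = (73, 6); (x_3, y_3) = (1555849, 127890).


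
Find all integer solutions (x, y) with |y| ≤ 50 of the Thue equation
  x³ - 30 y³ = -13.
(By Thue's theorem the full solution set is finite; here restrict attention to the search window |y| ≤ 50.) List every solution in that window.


The equation is x³ - 30y³ = -13. For fixed y, x³ = 30·y³ − 13, so a solution requires the RHS to be a perfect cube.
Strategy: iterate y from -50 to 50, compute RHS = 30·y³ − 13, and check whether it is a (positive or negative) perfect cube.
Check small values of y:
  y = 0: RHS = -13 is not a perfect cube.
  y = 1: RHS = 17 is not a perfect cube.
  y = -1: RHS = -43 is not a perfect cube.
  y = 2: RHS = 227 is not a perfect cube.
  y = -2: RHS = -253 is not a perfect cube.
  y = 3: RHS = 797 is not a perfect cube.
  y = -3: RHS = -823 is not a perfect cube.
Continuing the search up to |y| = 50 finds no solutions either.
No (x, y) in the scanned range satisfies the equation.

No integer solutions with |y| ≤ 50.


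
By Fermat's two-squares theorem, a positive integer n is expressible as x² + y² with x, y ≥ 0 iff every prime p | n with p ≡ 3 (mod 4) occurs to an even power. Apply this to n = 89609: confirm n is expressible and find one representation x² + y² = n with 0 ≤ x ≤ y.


Step 1: Factor n = 89609 = 13 · 61 · 113.
Step 2: Check the mod-4 condition on each prime factor: 13 ≡ 1 (mod 4), exponent 1; 61 ≡ 1 (mod 4), exponent 1; 113 ≡ 1 (mod 4), exponent 1.
All primes ≡ 3 (mod 4) appear to even exponent (or don't appear), so by the two-squares theorem n IS expressible as a sum of two squares.
Step 3: Build a representation. Here n = 13 · 61 · 113 is a product of primes ≡ 1 (mod 4). Each prime p ≡ 1 (mod 4) is itself a sum of two squares; find a² by testing p − a² for a perfect square:
  13: 13 − 1² = 12, 13 − 2² = 9 = 3² ⇒ 13 = 2² + 3².
  61: 61 − 1² = 60, 61 − 2² = 57, 61 − 3² = 52, 61 − 4² = 45, 61 − 5² = 36 = 6² ⇒ 61 = 5² + 6².
  113: 113 − 1² = 112, 113 − 2² = 109, 113 − 3² = 104, 113 − 4² = 97, 113 − 5² = 88, 113 − 6² = 77, 113 − 7² = 64 = 8² ⇒ 113 = 7² + 8².
  Combine using the Brahmagupta–Fibonacci identity (a² + b²)(c² + d²) = (ac − bd)² + (ad + bc)² = (ac + bd)² + (ad − bc)²:
  13 · 61 = 793: from (2² + 3²)(5² + 6²), take (2·5 − 3·6, 2·6 + 3·5) = (10 − 18, 12 + 15) = (-8, 27); dropping signs (only squares matter) gives (8, 27); check 8² + 27² = 64 + 729 = 793 ✓.
  793 · 113 = 89609: from (8² + 27²)(7² + 8²), take (8·7 − 27·8, 8·8 + 27·7) = (56 − 216, 64 + 189) = (-160, 253); dropping signs (only squares matter) gives (160, 253); check 160² + 253² = 25600 + 64009 = 89609 ✓.
Step 4: Order so x ≤ y and verify: 160² + 253² = 25600 + 64009 = 89609 = n. ✓

n = 89609 = 160² + 253² (one valid representation with x ≤ y).


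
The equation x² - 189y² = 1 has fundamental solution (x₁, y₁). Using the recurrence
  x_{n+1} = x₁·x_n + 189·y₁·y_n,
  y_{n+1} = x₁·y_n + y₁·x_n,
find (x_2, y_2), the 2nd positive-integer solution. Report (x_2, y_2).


Step 1: Find the fundamental solution (x₁, y₁) of x² - 189y² = 1.
  Expand √189 as a continued fraction. a₀ = ⌊√189⌋ = 13; iterate m_{k+1} = d_k·a_k − m_k, d_{k+1} = (189 − m_{k+1}²)/d_k, a_{k+1} = ⌊(a₀ + m_{k+1})/d_{k+1}⌋ (starting m₀ = 0, d₀ = 1), with convergents p_k = a_k·p_{k-1} + p_{k-2}, q_k = a_k·q_{k-1} + q_{k-2} (p₋₁ = 1, q₋₁ = 0):
  k = 0: a₀ = 13; p₀/q₀ = 13/1; p₀² − 189·q₀² = 169 − 189 = -20.
  k = 1: m = 13, d = 20, a = ⌊(13 + 13)/20⌋ = 1; p/q = (1·13 + 1)/(1·1 + 0) = 14/1; p² − 189·q² = 196 − 189 = 7.
  k = 2: m = 7, d = 7, a = ⌊(13 + 7)/7⌋ = 2; p/q = (2·14 + 13)/(2·1 + 1) = 41/3; p² − 189·q² = 1681 − 1701 = -20.
  k = 3: m = 7, d = 20, a = ⌊(13 + 7)/20⌋ = 1; p/q = (1·41 + 14)/(1·3 + 1) = 55/4; p² − 189·q² = 3025 − 3024 = 1.
  The first convergent with p² − 189·q² = 1 gives the fundamental solution (x₁, y₁) = (55, 4).
Step 2: Apply the recurrence (x_{n+1}, y_{n+1}) = (x₁x_n + 189y₁y_n, x₁y_n + y₁x_n) repeatedly.
  From (x_1, y_1) = (55, 4): x_2 = 55·55 + 189·4·4 = 6049; y_2 = 55·4 + 4·55 = 440.
Step 3: Verify x_2² - 189·y_2² = 36590401 - 36590400 = 1 (should be 1). ✓

(x_1, y_1) = (55, 4); (x_2, y_2) = (6049, 440).


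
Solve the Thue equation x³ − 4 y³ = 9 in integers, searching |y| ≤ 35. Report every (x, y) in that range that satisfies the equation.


The equation is x³ - 4y³ = 9. For fixed y, x³ = 4·y³ + 9, so a solution requires the RHS to be a perfect cube.
Strategy: iterate y from -35 to 35, compute RHS = 4·y³ + 9, and check whether it is a (positive or negative) perfect cube.
Check small values of y:
  y = 0: RHS = 9 is not a perfect cube.
  y = 1: RHS = 13 is not a perfect cube.
  y = -1: RHS = 5 is not a perfect cube.
  y = 2: RHS = 41 is not a perfect cube.
  y = -2: RHS = -23 is not a perfect cube.
  y = 3: RHS = 117 is not a perfect cube.
  y = -3: RHS = -99 is not a perfect cube.
Continuing the search up to |y| = 35 finds no solutions either.
No (x, y) in the scanned range satisfies the equation.

No integer solutions with |y| ≤ 35.


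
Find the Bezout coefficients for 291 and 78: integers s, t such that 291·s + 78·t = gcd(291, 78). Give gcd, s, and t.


Euclidean algorithm on (291, 78) — divide until remainder is 0:
  291 = 3 · 78 + 57
  78 = 1 · 57 + 21
  57 = 2 · 21 + 15
  21 = 1 · 15 + 6
  15 = 2 · 6 + 3
  6 = 2 · 3 + 0
gcd(291, 78) = 3.
Track Bezout coefficients alongside the remainders: start with r₀ = 291 = a·1 + b·0 (s = 1, t = 0) and r₁ = 78 = a·0 + b·1 (s = 0, t = 1); each new remainder r_{k+1} = r_{k-1} − q_k·r_k inherits s_{k+1} = s_{k-1} − q_k·s_k, t_{k+1} = t_{k-1} − q_k·t_k, so r_k = a·s_k + b·t_k at every step:
  q = 3: r = 57, s = 1 − 3·0 = 1, t = 0 − 3·1 = -3  (check: 291·1 + 78·(-3) = 57)
  q = 1: r = 21, s = 0 − 1·1 = -1, t = 1 − 1·(-3) = 4  (check: 291·(-1) + 78·4 = 21)
  q = 2: r = 15, s = 1 − 2·(-1) = 3, t = -3 − 2·4 = -11  (check: 291·3 + 78·(-11) = 15)
  q = 1: r = 6, s = -1 − 1·3 = -4, t = 4 − 1·(-11) = 15  (check: 291·(-4) + 78·15 = 6)
  q = 2: r = 3, s = 3 − 2·(-4) = 11, t = -11 − 2·15 = -41  (check: 291·11 + 78·(-41) = 3)
The row with r = 3 (the gcd) gives the Bezout coefficients s = 11, t = -41.
Result: 291 · (11) + 78 · (-41) = 3.

gcd(291, 78) = 3; s = 11, t = -41 (check: 291·11 + 78·(-41) = 3).


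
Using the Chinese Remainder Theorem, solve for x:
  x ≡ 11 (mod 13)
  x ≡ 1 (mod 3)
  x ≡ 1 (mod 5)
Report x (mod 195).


Moduli 13, 3, 5 are pairwise coprime; by CRT there is a unique solution modulo M = 13 · 3 · 5 = 195.
Solve pairwise, accumulating the modulus:
  Start with x ≡ 11 (mod 13).
  Combine with x ≡ 1 (mod 3): since gcd(13, 3) = 1, we get a unique residue mod 39.
    Write x = 11 + 13·t and substitute into x ≡ 1 (mod 3): 13·t ≡ 1 − 11 = -10 (mod 3).
    Reduce coefficients mod 3: 1·t ≡ 2 (mod 3).
    So t ≡ 2 (mod 3).
    Then x = 11 + 13·2 = 37, valid modulo lcm(13, 3) = 39: x ≡ 37 (mod 39).
  Combine with x ≡ 1 (mod 5): since gcd(39, 5) = 1, we get a unique residue mod 195.
    Write x = 37 + 39·t and substitute into x ≡ 1 (mod 5): 39·t ≡ 1 − 37 = -36 (mod 5).
    Reduce coefficients mod 5: 4·t ≡ 4 (mod 5).
    The inverse of 4 mod 5 is 4 (since 4·4 = 16 = 3·5 + 1), so t ≡ 4·4 = 16 ≡ 1 (mod 5).
    Then x = 37 + 39·1 = 76, valid modulo lcm(39, 5) = 195: x ≡ 76 (mod 195).
Verify: 76 mod 13 = 11 ✓, 76 mod 3 = 1 ✓, 76 mod 5 = 1 ✓.

x ≡ 76 (mod 195).


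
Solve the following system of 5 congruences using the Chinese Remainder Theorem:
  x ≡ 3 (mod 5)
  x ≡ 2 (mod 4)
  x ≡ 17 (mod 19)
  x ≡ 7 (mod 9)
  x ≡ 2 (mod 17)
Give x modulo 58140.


Product of moduli M = 5 · 4 · 19 · 9 · 17 = 58140.
Merge one congruence at a time:
  Start: x ≡ 3 (mod 5).
  Combine with x ≡ 2 (mod 4); new modulus lcm = 20.
    Write x = 3 + 5·t and substitute into x ≡ 2 (mod 4): 5·t ≡ 2 − 3 = -1 (mod 4).
    Reduce coefficients mod 4: 1·t ≡ 3 (mod 4).
    So t ≡ 3 (mod 4).
    Then x = 3 + 5·3 = 18, valid modulo lcm(5, 4) = 20: x ≡ 18 (mod 20).
  Combine with x ≡ 17 (mod 19); new modulus lcm = 380.
    Write x = 18 + 20·t and substitute into x ≡ 17 (mod 19): 20·t ≡ 17 − 18 = -1 (mod 19).
    Reduce coefficients mod 19: 1·t ≡ 18 (mod 19).
    So t ≡ 18 (mod 19).
    Then x = 18 + 20·18 = 378, valid modulo lcm(20, 19) = 380: x ≡ 378 (mod 380).
  Combine with x ≡ 7 (mod 9); new modulus lcm = 3420.
    Write x = 378 + 380·t and substitute into x ≡ 7 (mod 9): 380·t ≡ 7 − 378 = -371 (mod 9).
    Reduce coefficients mod 9: 2·t ≡ 7 (mod 9).
    The inverse of 2 mod 9 is 5 (since 2·5 = 10 = 1·9 + 1), so t ≡ 5·7 = 35 ≡ 8 (mod 9).
    Then x = 378 + 380·8 = 3418, valid modulo lcm(380, 9) = 3420: x ≡ 3418 (mod 3420).
  Combine with x ≡ 2 (mod 17); new modulus lcm = 58140.
    Write x = 3418 + 3420·t and substitute into x ≡ 2 (mod 17): 3420·t ≡ 2 − 3418 = -3416 (mod 17).
    Reduce coefficients mod 17: 3·t ≡ 1 (mod 17).
    The inverse of 3 mod 17 is 6 (since 3·6 = 18 = 1·17 + 1), so t ≡ 6·1 = 6 ≡ 6 (mod 17).
    Then x = 3418 + 3420·6 = 23938, valid modulo lcm(3420, 17) = 58140: x ≡ 23938 (mod 58140).
Verify against each original: 23938 mod 5 = 3, 23938 mod 4 = 2, 23938 mod 19 = 17, 23938 mod 9 = 7, 23938 mod 17 = 2.

x ≡ 23938 (mod 58140).


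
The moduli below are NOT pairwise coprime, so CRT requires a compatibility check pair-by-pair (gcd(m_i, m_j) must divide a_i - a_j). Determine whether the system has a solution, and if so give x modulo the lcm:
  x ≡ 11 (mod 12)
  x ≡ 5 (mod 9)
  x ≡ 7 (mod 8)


Moduli 12, 9, 8 are not pairwise coprime, so CRT works modulo lcm(m_i) when all pairwise compatibility conditions hold.
Pairwise compatibility: gcd(m_i, m_j) must divide a_i - a_j for every pair.
Merge one congruence at a time:
  Start: x ≡ 11 (mod 12).
  Combine with x ≡ 5 (mod 9): gcd(12, 9) = 3; 5 - 11 = -6, which IS divisible by 3, so compatible.
    Write x = 11 + 12·t and substitute into x ≡ 5 (mod 9): 12·t ≡ 5 − 11 = -6 (mod 9).
    Divide the congruence (and modulus) by g = 3: 4·t ≡ -2 (mod 3).
    Reduce coefficients mod 3: 1·t ≡ 1 (mod 3).
    So t ≡ 1 (mod 3).
    Then x = 11 + 12·1 = 23, valid modulo lcm(12, 9) = 36: x ≡ 23 (mod 36).
  Combine with x ≡ 7 (mod 8): gcd(36, 8) = 4; 7 - 23 = -16, which IS divisible by 4, so compatible.
    Write x = 23 + 36·t and substitute into x ≡ 7 (mod 8): 36·t ≡ 7 − 23 = -16 (mod 8).
    Divide the congruence (and modulus) by g = 4: 9·t ≡ -4 (mod 2).
    Reduce coefficients mod 2: 1·t ≡ 0 (mod 2).
    So t ≡ 0 (mod 2).
    Then x = 23 + 36·0 = 23, valid modulo lcm(36, 8) = 72: x ≡ 23 (mod 72).
Verify: 23 mod 12 = 11, 23 mod 9 = 5, 23 mod 8 = 7.

x ≡ 23 (mod 72).


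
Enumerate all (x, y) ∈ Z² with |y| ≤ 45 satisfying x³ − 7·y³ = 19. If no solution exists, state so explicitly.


The equation is x³ - 7y³ = 19. For fixed y, x³ = 7·y³ + 19, so a solution requires the RHS to be a perfect cube.
Strategy: iterate y from -45 to 45, compute RHS = 7·y³ + 19, and check whether it is a (positive or negative) perfect cube.
Check small values of y:
  y = 0: RHS = 19 is not a perfect cube.
  y = 1: RHS = 26 is not a perfect cube.
  y = -1: RHS = 12 is not a perfect cube.
  y = 2: RHS = 75 is not a perfect cube.
  y = -2: RHS = -37 is not a perfect cube.
  y = 3: RHS = 208 is not a perfect cube.
  y = -3: RHS = -170 is not a perfect cube.
Continuing the search up to |y| = 45 finds no solutions either.
No (x, y) in the scanned range satisfies the equation.

No integer solutions with |y| ≤ 45.


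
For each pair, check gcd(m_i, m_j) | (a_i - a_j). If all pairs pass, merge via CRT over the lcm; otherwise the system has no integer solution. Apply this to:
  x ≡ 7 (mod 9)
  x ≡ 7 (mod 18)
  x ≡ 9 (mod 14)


Moduli 9, 18, 14 are not pairwise coprime, so CRT works modulo lcm(m_i) when all pairwise compatibility conditions hold.
Pairwise compatibility: gcd(m_i, m_j) must divide a_i - a_j for every pair.
Merge one congruence at a time:
  Start: x ≡ 7 (mod 9).
  Combine with x ≡ 7 (mod 18): gcd(9, 18) = 9; 7 - 7 = 0, which IS divisible by 9, so compatible.
    Write x = 7 + 9·t and substitute into x ≡ 7 (mod 18): 9·t ≡ 7 − 7 = 0 (mod 18).
    Divide the congruence (and modulus) by g = 9: 1·t ≡ 0 (mod 2).
    So t ≡ 0 (mod 2).
    Then x = 7 + 9·0 = 7, valid modulo lcm(9, 18) = 18: x ≡ 7 (mod 18).
  Combine with x ≡ 9 (mod 14): gcd(18, 14) = 2; 9 - 7 = 2, which IS divisible by 2, so compatible.
    Write x = 7 + 18·t and substitute into x ≡ 9 (mod 14): 18·t ≡ 9 − 7 = 2 (mod 14).
    Divide the congruence (and modulus) by g = 2: 9·t ≡ 1 (mod 7).
    Reduce coefficients mod 7: 2·t ≡ 1 (mod 7).
    The inverse of 2 mod 7 is 4 (since 2·4 = 8 = 1·7 + 1), so t ≡ 4·1 = 4 ≡ 4 (mod 7).
    Then x = 7 + 18·4 = 79, valid modulo lcm(18, 14) = 126: x ≡ 79 (mod 126).
Verify: 79 mod 9 = 7, 79 mod 18 = 7, 79 mod 14 = 9.

x ≡ 79 (mod 126).


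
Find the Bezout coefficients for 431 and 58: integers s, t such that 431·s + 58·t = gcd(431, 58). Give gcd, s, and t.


Euclidean algorithm on (431, 58) — divide until remainder is 0:
  431 = 7 · 58 + 25
  58 = 2 · 25 + 8
  25 = 3 · 8 + 1
  8 = 8 · 1 + 0
gcd(431, 58) = 1.
Track Bezout coefficients alongside the remainders: start with r₀ = 431 = a·1 + b·0 (s = 1, t = 0) and r₁ = 58 = a·0 + b·1 (s = 0, t = 1); each new remainder r_{k+1} = r_{k-1} − q_k·r_k inherits s_{k+1} = s_{k-1} − q_k·s_k, t_{k+1} = t_{k-1} − q_k·t_k, so r_k = a·s_k + b·t_k at every step:
  q = 7: r = 25, s = 1 − 7·0 = 1, t = 0 − 7·1 = -7  (check: 431·1 + 58·(-7) = 25)
  q = 2: r = 8, s = 0 − 2·1 = -2, t = 1 − 2·(-7) = 15  (check: 431·(-2) + 58·15 = 8)
  q = 3: r = 1, s = 1 − 3·(-2) = 7, t = -7 − 3·15 = -52  (check: 431·7 + 58·(-52) = 1)
The row with r = 1 (the gcd) gives the Bezout coefficients s = 7, t = -52.
Result: 431 · (7) + 58 · (-52) = 1.

gcd(431, 58) = 1; s = 7, t = -52 (check: 431·7 + 58·(-52) = 1).


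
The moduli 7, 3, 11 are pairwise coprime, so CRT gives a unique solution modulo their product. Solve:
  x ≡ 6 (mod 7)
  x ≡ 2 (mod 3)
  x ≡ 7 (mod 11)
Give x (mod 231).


Moduli 7, 3, 11 are pairwise coprime; by CRT there is a unique solution modulo M = 7 · 3 · 11 = 231.
Solve pairwise, accumulating the modulus:
  Start with x ≡ 6 (mod 7).
  Combine with x ≡ 2 (mod 3): since gcd(7, 3) = 1, we get a unique residue mod 21.
    Write x = 6 + 7·t and substitute into x ≡ 2 (mod 3): 7·t ≡ 2 − 6 = -4 (mod 3).
    Reduce coefficients mod 3: 1·t ≡ 2 (mod 3).
    So t ≡ 2 (mod 3).
    Then x = 6 + 7·2 = 20, valid modulo lcm(7, 3) = 21: x ≡ 20 (mod 21).
  Combine with x ≡ 7 (mod 11): since gcd(21, 11) = 1, we get a unique residue mod 231.
    Write x = 20 + 21·t and substitute into x ≡ 7 (mod 11): 21·t ≡ 7 − 20 = -13 (mod 11).
    Reduce coefficients mod 11: 10·t ≡ 9 (mod 11).
    The inverse of 10 mod 11 is 10 (since 10·10 = 100 = 9·11 + 1), so t ≡ 10·9 = 90 ≡ 2 (mod 11).
    Then x = 20 + 21·2 = 62, valid modulo lcm(21, 11) = 231: x ≡ 62 (mod 231).
Verify: 62 mod 7 = 6 ✓, 62 mod 3 = 2 ✓, 62 mod 11 = 7 ✓.

x ≡ 62 (mod 231).


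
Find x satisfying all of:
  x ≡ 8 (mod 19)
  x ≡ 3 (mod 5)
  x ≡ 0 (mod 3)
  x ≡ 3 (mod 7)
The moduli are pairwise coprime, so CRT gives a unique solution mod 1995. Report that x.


Product of moduli M = 19 · 5 · 3 · 7 = 1995.
Merge one congruence at a time:
  Start: x ≡ 8 (mod 19).
  Combine with x ≡ 3 (mod 5); new modulus lcm = 95.
    Write x = 8 + 19·t and substitute into x ≡ 3 (mod 5): 19·t ≡ 3 − 8 = -5 (mod 5).
    Reduce coefficients mod 5: 4·t ≡ 0 (mod 5).
    The inverse of 4 mod 5 is 4 (since 4·4 = 16 = 3·5 + 1), so t ≡ 4·0 = 0 ≡ 0 (mod 5).
    Then x = 8 + 19·0 = 8, valid modulo lcm(19, 5) = 95: x ≡ 8 (mod 95).
  Combine with x ≡ 0 (mod 3); new modulus lcm = 285.
    Write x = 8 + 95·t and substitute into x ≡ 0 (mod 3): 95·t ≡ 0 − 8 = -8 (mod 3).
    Reduce coefficients mod 3: 2·t ≡ 1 (mod 3).
    The inverse of 2 mod 3 is 2 (since 2·2 = 4 = 1·3 + 1), so t ≡ 2·1 = 2 ≡ 2 (mod 3).
    Then x = 8 + 95·2 = 198, valid modulo lcm(95, 3) = 285: x ≡ 198 (mod 285).
  Combine with x ≡ 3 (mod 7); new modulus lcm = 1995.
    Write x = 198 + 285·t and substitute into x ≡ 3 (mod 7): 285·t ≡ 3 − 198 = -195 (mod 7).
    Reduce coefficients mod 7: 5·t ≡ 1 (mod 7).
    The inverse of 5 mod 7 is 3 (since 5·3 = 15 = 2·7 + 1), so t ≡ 3·1 = 3 ≡ 3 (mod 7).
    Then x = 198 + 285·3 = 1053, valid modulo lcm(285, 7) = 1995: x ≡ 1053 (mod 1995).
Verify against each original: 1053 mod 19 = 8, 1053 mod 5 = 3, 1053 mod 3 = 0, 1053 mod 7 = 3.

x ≡ 1053 (mod 1995).


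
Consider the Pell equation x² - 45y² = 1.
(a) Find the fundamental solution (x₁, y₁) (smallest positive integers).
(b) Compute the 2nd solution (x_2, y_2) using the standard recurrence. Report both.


Step 1: Find the fundamental solution (x₁, y₁) of x² - 45y² = 1.
  Expand √45 as a continued fraction. a₀ = ⌊√45⌋ = 6; iterate m_{k+1} = d_k·a_k − m_k, d_{k+1} = (45 − m_{k+1}²)/d_k, a_{k+1} = ⌊(a₀ + m_{k+1})/d_{k+1}⌋ (starting m₀ = 0, d₀ = 1), with convergents p_k = a_k·p_{k-1} + p_{k-2}, q_k = a_k·q_{k-1} + q_{k-2} (p₋₁ = 1, q₋₁ = 0):
  k = 0: a₀ = 6; p₀/q₀ = 6/1; p₀² − 45·q₀² = 36 − 45 = -9.
  k = 1: m = 6, d = 9, a = ⌊(6 + 6)/9⌋ = 1; p/q = (1·6 + 1)/(1·1 + 0) = 7/1; p² − 45·q² = 49 − 45 = 4.
  k = 2: m = 3, d = 4, a = ⌊(6 + 3)/4⌋ = 2; p/q = (2·7 + 6)/(2·1 + 1) = 20/3; p² − 45·q² = 400 − 405 = -5.
  k = 3: m = 5, d = 5, a = ⌊(6 + 5)/5⌋ = 2; p/q = (2·20 + 7)/(2·3 + 1) = 47/7; p² − 45·q² = 2209 − 2205 = 4.
  k = 4: m = 5, d = 4, a = ⌊(6 + 5)/4⌋ = 2; p/q = (2·47 + 20)/(2·7 + 3) = 114/17; p² − 45·q² = 12996 − 13005 = -9.
  k = 5: m = 3, d = 9, a = ⌊(6 + 3)/9⌋ = 1; p/q = (1·114 + 47)/(1·17 + 7) = 161/24; p² − 45·q² = 25921 − 25920 = 1.
  The first convergent with p² − 45·q² = 1 gives the fundamental solution (x₁, y₁) = (161, 24).
Step 2: Apply the recurrence (x_{n+1}, y_{n+1}) = (x₁x_n + 45y₁y_n, x₁y_n + y₁x_n) repeatedly.
  From (x_1, y_1) = (161, 24): x_2 = 161·161 + 45·24·24 = 51841; y_2 = 161·24 + 24·161 = 7728.
Step 3: Verify x_2² - 45·y_2² = 2687489281 - 2687489280 = 1 (should be 1). ✓

(x_1, y_1) = (161, 24); (x_2, y_2) = (51841, 7728).


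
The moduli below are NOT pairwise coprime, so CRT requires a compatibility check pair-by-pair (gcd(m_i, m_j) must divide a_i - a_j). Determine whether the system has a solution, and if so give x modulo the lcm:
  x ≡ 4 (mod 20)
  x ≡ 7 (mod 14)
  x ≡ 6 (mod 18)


Moduli 20, 14, 18 are not pairwise coprime, so CRT works modulo lcm(m_i) when all pairwise compatibility conditions hold.
Pairwise compatibility: gcd(m_i, m_j) must divide a_i - a_j for every pair.
Merge one congruence at a time:
  Start: x ≡ 4 (mod 20).
  Combine with x ≡ 7 (mod 14): gcd(20, 14) = 2, and 7 - 4 = 3 is NOT divisible by 2.
    ⇒ system is inconsistent (no integer solution).

No solution (the system is inconsistent).


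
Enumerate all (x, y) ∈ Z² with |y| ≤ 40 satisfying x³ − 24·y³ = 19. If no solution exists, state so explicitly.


The equation is x³ - 24y³ = 19. For fixed y, x³ = 24·y³ + 19, so a solution requires the RHS to be a perfect cube.
Strategy: iterate y from -40 to 40, compute RHS = 24·y³ + 19, and check whether it is a (positive or negative) perfect cube.
Check small values of y:
  y = 0: RHS = 19 is not a perfect cube.
  y = 1: RHS = 43 is not a perfect cube.
  y = -1: RHS = -5 is not a perfect cube.
  y = 2: RHS = 211 is not a perfect cube.
  y = -2: RHS = -173 is not a perfect cube.
  y = 3: RHS = 667 is not a perfect cube.
  y = -3: RHS = -629 is not a perfect cube.
Continuing the search up to |y| = 40 finds no solutions either.
No (x, y) in the scanned range satisfies the equation.

No integer solutions with |y| ≤ 40.


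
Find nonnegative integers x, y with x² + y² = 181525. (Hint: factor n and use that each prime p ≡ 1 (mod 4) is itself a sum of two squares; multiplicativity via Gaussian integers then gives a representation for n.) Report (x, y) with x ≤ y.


Step 1: Factor n = 181525 = 5^2 · 53 · 137.
Step 2: Check the mod-4 condition on each prime factor: 5 ≡ 1 (mod 4), exponent 2; 53 ≡ 1 (mod 4), exponent 1; 137 ≡ 1 (mod 4), exponent 1.
All primes ≡ 3 (mod 4) appear to even exponent (or don't appear), so by the two-squares theorem n IS expressible as a sum of two squares.
Step 3: Build a representation. Group n = k² · m with k = 5 and m = 53 · 137 = 7261 (a product of primes ≡ 1 (mod 4)); a representation of m scales to one of n via (k·x)² + (k·y)² = k²(x² + y²). Each prime p ≡ 1 (mod 4) is itself a sum of two squares; find a² by testing p − a² for a perfect square:
  53: 53 − 1² = 52, 53 − 2² = 49 = 7² ⇒ 53 = 2² + 7².
  137: 137 − 1² = 136, 137 − 2² = 133, 137 − 3² = 128, 137 − 4² = 121 = 11² ⇒ 137 = 4² + 11².
  Combine using the Brahmagupta–Fibonacci identity (a² + b²)(c² + d²) = (ac − bd)² + (ad + bc)² = (ac + bd)² + (ad − bc)²:
  53 · 137 = 7261: from (2² + 7²)(4² + 11²), take (2·4 − 7·11, 2·11 + 7·4) = (8 − 77, 22 + 28) = (-69, 50); dropping signs (only squares matter) gives (69, 50); check 69² + 50² = 4761 + 2500 = 7261 ✓.
  Scale by k = 5: (5·69, 5·50) = (345, 250).
Step 4: Order so x ≤ y and verify: 250² + 345² = 62500 + 119025 = 181525 = n. ✓

n = 181525 = 250² + 345² (one valid representation with x ≤ y).


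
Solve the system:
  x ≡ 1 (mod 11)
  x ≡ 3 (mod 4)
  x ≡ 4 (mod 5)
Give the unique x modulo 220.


Moduli 11, 4, 5 are pairwise coprime; by CRT there is a unique solution modulo M = 11 · 4 · 5 = 220.
Solve pairwise, accumulating the modulus:
  Start with x ≡ 1 (mod 11).
  Combine with x ≡ 3 (mod 4): since gcd(11, 4) = 1, we get a unique residue mod 44.
    Write x = 1 + 11·t and substitute into x ≡ 3 (mod 4): 11·t ≡ 3 − 1 = 2 (mod 4).
    Reduce coefficients mod 4: 3·t ≡ 2 (mod 4).
    The inverse of 3 mod 4 is 3 (since 3·3 = 9 = 2·4 + 1), so t ≡ 3·2 = 6 ≡ 2 (mod 4).
    Then x = 1 + 11·2 = 23, valid modulo lcm(11, 4) = 44: x ≡ 23 (mod 44).
  Combine with x ≡ 4 (mod 5): since gcd(44, 5) = 1, we get a unique residue mod 220.
    Write x = 23 + 44·t and substitute into x ≡ 4 (mod 5): 44·t ≡ 4 − 23 = -19 (mod 5).
    Reduce coefficients mod 5: 4·t ≡ 1 (mod 5).
    The inverse of 4 mod 5 is 4 (since 4·4 = 16 = 3·5 + 1), so t ≡ 4·1 = 4 ≡ 4 (mod 5).
    Then x = 23 + 44·4 = 199, valid modulo lcm(44, 5) = 220: x ≡ 199 (mod 220).
Verify: 199 mod 11 = 1 ✓, 199 mod 4 = 3 ✓, 199 mod 5 = 4 ✓.

x ≡ 199 (mod 220).


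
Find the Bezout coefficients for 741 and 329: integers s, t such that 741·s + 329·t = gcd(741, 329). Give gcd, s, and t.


Euclidean algorithm on (741, 329) — divide until remainder is 0:
  741 = 2 · 329 + 83
  329 = 3 · 83 + 80
  83 = 1 · 80 + 3
  80 = 26 · 3 + 2
  3 = 1 · 2 + 1
  2 = 2 · 1 + 0
gcd(741, 329) = 1.
Track Bezout coefficients alongside the remainders: start with r₀ = 741 = a·1 + b·0 (s = 1, t = 0) and r₁ = 329 = a·0 + b·1 (s = 0, t = 1); each new remainder r_{k+1} = r_{k-1} − q_k·r_k inherits s_{k+1} = s_{k-1} − q_k·s_k, t_{k+1} = t_{k-1} − q_k·t_k, so r_k = a·s_k + b·t_k at every step:
  q = 2: r = 83, s = 1 − 2·0 = 1, t = 0 − 2·1 = -2  (check: 741·1 + 329·(-2) = 83)
  q = 3: r = 80, s = 0 − 3·1 = -3, t = 1 − 3·(-2) = 7  (check: 741·(-3) + 329·7 = 80)
  q = 1: r = 3, s = 1 − 1·(-3) = 4, t = -2 − 1·7 = -9  (check: 741·4 + 329·(-9) = 3)
  q = 26: r = 2, s = -3 − 26·4 = -107, t = 7 − 26·(-9) = 241  (check: 741·(-107) + 329·241 = 2)
  q = 1: r = 1, s = 4 − 1·(-107) = 111, t = -9 − 1·241 = -250  (check: 741·111 + 329·(-250) = 1)
The row with r = 1 (the gcd) gives the Bezout coefficients s = 111, t = -250.
Result: 741 · (111) + 329 · (-250) = 1.

gcd(741, 329) = 1; s = 111, t = -250 (check: 741·111 + 329·(-250) = 1).


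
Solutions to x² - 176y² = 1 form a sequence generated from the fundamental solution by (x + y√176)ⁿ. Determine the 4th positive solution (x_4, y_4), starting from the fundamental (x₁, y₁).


Step 1: Find the fundamental solution (x₁, y₁) of x² - 176y² = 1.
  Expand √176 as a continued fraction. a₀ = ⌊√176⌋ = 13; iterate m_{k+1} = d_k·a_k − m_k, d_{k+1} = (176 − m_{k+1}²)/d_k, a_{k+1} = ⌊(a₀ + m_{k+1})/d_{k+1}⌋ (starting m₀ = 0, d₀ = 1), with convergents p_k = a_k·p_{k-1} + p_{k-2}, q_k = a_k·q_{k-1} + q_{k-2} (p₋₁ = 1, q₋₁ = 0):
  k = 0: a₀ = 13; p₀/q₀ = 13/1; p₀² − 176·q₀² = 169 − 176 = -7.
  k = 1: m = 13, d = 7, a = ⌊(13 + 13)/7⌋ = 3; p/q = (3·13 + 1)/(3·1 + 0) = 40/3; p² − 176·q² = 1600 − 1584 = 16.
  k = 2: m = 8, d = 16, a = ⌊(13 + 8)/16⌋ = 1; p/q = (1·40 + 13)/(1·3 + 1) = 53/4; p² − 176·q² = 2809 − 2816 = -7.
  k = 3: m = 8, d = 7, a = ⌊(13 + 8)/7⌋ = 3; p/q = (3·53 + 40)/(3·4 + 3) = 199/15; p² − 176·q² = 39601 − 39600 = 1.
  The first convergent with p² − 176·q² = 1 gives the fundamental solution (x₁, y₁) = (199, 15).
Step 2: Apply the recurrence (x_{n+1}, y_{n+1}) = (x₁x_n + 176y₁y_n, x₁y_n + y₁x_n) repeatedly.
  From (x_1, y_1) = (199, 15): x_2 = 199·199 + 176·15·15 = 79201; y_2 = 199·15 + 15·199 = 5970.
  From (x_2, y_2) = (79201, 5970): x_3 = 199·79201 + 176·15·5970 = 31521799; y_3 = 199·5970 + 15·79201 = 2376045.
  From (x_3, y_3) = (31521799, 2376045): x_4 = 199·31521799 + 176·15·2376045 = 12545596801; y_4 = 199·2376045 + 15·31521799 = 945659940.
Step 3: Verify x_4² - 176·y_4² = 157391999093261433601 - 157391999093261433600 = 1 (should be 1). ✓

(x_1, y_1) = (199, 15); (x_4, y_4) = (12545596801, 945659940).


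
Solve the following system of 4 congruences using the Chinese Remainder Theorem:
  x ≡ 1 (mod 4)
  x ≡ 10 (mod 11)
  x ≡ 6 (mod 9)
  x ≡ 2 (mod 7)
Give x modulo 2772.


Product of moduli M = 4 · 11 · 9 · 7 = 2772.
Merge one congruence at a time:
  Start: x ≡ 1 (mod 4).
  Combine with x ≡ 10 (mod 11); new modulus lcm = 44.
    Write x = 1 + 4·t and substitute into x ≡ 10 (mod 11): 4·t ≡ 10 − 1 = 9 (mod 11).
    The inverse of 4 mod 11 is 3 (since 4·3 = 12 = 1·11 + 1), so t ≡ 3·9 = 27 ≡ 5 (mod 11).
    Then x = 1 + 4·5 = 21, valid modulo lcm(4, 11) = 44: x ≡ 21 (mod 44).
  Combine with x ≡ 6 (mod 9); new modulus lcm = 396.
    Write x = 21 + 44·t and substitute into x ≡ 6 (mod 9): 44·t ≡ 6 − 21 = -15 (mod 9).
    Reduce coefficients mod 9: 8·t ≡ 3 (mod 9).
    The inverse of 8 mod 9 is 8 (since 8·8 = 64 = 7·9 + 1), so t ≡ 8·3 = 24 ≡ 6 (mod 9).
    Then x = 21 + 44·6 = 285, valid modulo lcm(44, 9) = 396: x ≡ 285 (mod 396).
  Combine with x ≡ 2 (mod 7); new modulus lcm = 2772.
    Write x = 285 + 396·t and substitute into x ≡ 2 (mod 7): 396·t ≡ 2 − 285 = -283 (mod 7).
    Reduce coefficients mod 7: 4·t ≡ 4 (mod 7).
    The inverse of 4 mod 7 is 2 (since 4·2 = 8 = 1·7 + 1), so t ≡ 2·4 = 8 ≡ 1 (mod 7).
    Then x = 285 + 396·1 = 681, valid modulo lcm(396, 7) = 2772: x ≡ 681 (mod 2772).
Verify against each original: 681 mod 4 = 1, 681 mod 11 = 10, 681 mod 9 = 6, 681 mod 7 = 2.

x ≡ 681 (mod 2772).


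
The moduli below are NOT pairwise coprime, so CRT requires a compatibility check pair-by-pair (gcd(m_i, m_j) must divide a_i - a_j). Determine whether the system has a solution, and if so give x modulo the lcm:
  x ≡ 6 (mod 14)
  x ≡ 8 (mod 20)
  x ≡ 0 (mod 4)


Moduli 14, 20, 4 are not pairwise coprime, so CRT works modulo lcm(m_i) when all pairwise compatibility conditions hold.
Pairwise compatibility: gcd(m_i, m_j) must divide a_i - a_j for every pair.
Merge one congruence at a time:
  Start: x ≡ 6 (mod 14).
  Combine with x ≡ 8 (mod 20): gcd(14, 20) = 2; 8 - 6 = 2, which IS divisible by 2, so compatible.
    Write x = 6 + 14·t and substitute into x ≡ 8 (mod 20): 14·t ≡ 8 − 6 = 2 (mod 20).
    Divide the congruence (and modulus) by g = 2: 7·t ≡ 1 (mod 10).
    The inverse of 7 mod 10 is 3 (since 7·3 = 21 = 2·10 + 1), so t ≡ 3·1 = 3 ≡ 3 (mod 10).
    Then x = 6 + 14·3 = 48, valid modulo lcm(14, 20) = 140: x ≡ 48 (mod 140).
  Combine with x ≡ 0 (mod 4): gcd(140, 4) = 4; 0 - 48 = -48, which IS divisible by 4, so compatible.
    Write x = 48 + 140·t and substitute into x ≡ 0 (mod 4): 140·t ≡ 0 − 48 = -48 (mod 4).
    Divide the congruence (and modulus) by g = 4: 35·t ≡ -12 (mod 1).
    Modulo 1 every t works; take t = 0.
    Then x = 48 + 140·0 = 48, valid modulo lcm(140, 4) = 140: x ≡ 48 (mod 140).
Verify: 48 mod 14 = 6, 48 mod 20 = 8, 48 mod 4 = 0.

x ≡ 48 (mod 140).


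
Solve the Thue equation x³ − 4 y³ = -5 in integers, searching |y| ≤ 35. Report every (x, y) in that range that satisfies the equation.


The equation is x³ - 4y³ = -5. For fixed y, x³ = 4·y³ − 5, so a solution requires the RHS to be a perfect cube.
Strategy: iterate y from -35 to 35, compute RHS = 4·y³ − 5, and check whether it is a (positive or negative) perfect cube.
Check small values of y:
  y = 0: RHS = -5 is not a perfect cube.
  y = 1: RHS = -1 = (-1)³ ⇒ x = -1 works.
  y = -1: RHS = -9 is not a perfect cube.
  y = 2: RHS = 27 = (3)³ ⇒ x = 3 works.
  y = -2: RHS = -37 is not a perfect cube.
  y = 3: RHS = 103 is not a perfect cube.
  y = -3: RHS = -113 is not a perfect cube.
Continuing the search up to |y| = 35 finds no further solutions beyond those listed.
Collected solutions: (-1, 1), (3, 2).

Solutions (with |y| ≤ 35): (-1, 1), (3, 2).


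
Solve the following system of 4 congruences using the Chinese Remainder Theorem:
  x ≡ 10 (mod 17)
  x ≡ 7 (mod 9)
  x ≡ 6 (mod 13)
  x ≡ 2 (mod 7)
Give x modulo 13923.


Product of moduli M = 17 · 9 · 13 · 7 = 13923.
Merge one congruence at a time:
  Start: x ≡ 10 (mod 17).
  Combine with x ≡ 7 (mod 9); new modulus lcm = 153.
    Write x = 10 + 17·t and substitute into x ≡ 7 (mod 9): 17·t ≡ 7 − 10 = -3 (mod 9).
    Reduce coefficients mod 9: 8·t ≡ 6 (mod 9).
    The inverse of 8 mod 9 is 8 (since 8·8 = 64 = 7·9 + 1), so t ≡ 8·6 = 48 ≡ 3 (mod 9).
    Then x = 10 + 17·3 = 61, valid modulo lcm(17, 9) = 153: x ≡ 61 (mod 153).
  Combine with x ≡ 6 (mod 13); new modulus lcm = 1989.
    Write x = 61 + 153·t and substitute into x ≡ 6 (mod 13): 153·t ≡ 6 − 61 = -55 (mod 13).
    Reduce coefficients mod 13: 10·t ≡ 10 (mod 13).
    The inverse of 10 mod 13 is 4 (since 10·4 = 40 = 3·13 + 1), so t ≡ 4·10 = 40 ≡ 1 (mod 13).
    Then x = 61 + 153·1 = 214, valid modulo lcm(153, 13) = 1989: x ≡ 214 (mod 1989).
  Combine with x ≡ 2 (mod 7); new modulus lcm = 13923.
    Write x = 214 + 1989·t and substitute into x ≡ 2 (mod 7): 1989·t ≡ 2 − 214 = -212 (mod 7).
    Reduce coefficients mod 7: 1·t ≡ 5 (mod 7).
    So t ≡ 5 (mod 7).
    Then x = 214 + 1989·5 = 10159, valid modulo lcm(1989, 7) = 13923: x ≡ 10159 (mod 13923).
Verify against each original: 10159 mod 17 = 10, 10159 mod 9 = 7, 10159 mod 13 = 6, 10159 mod 7 = 2.

x ≡ 10159 (mod 13923).
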